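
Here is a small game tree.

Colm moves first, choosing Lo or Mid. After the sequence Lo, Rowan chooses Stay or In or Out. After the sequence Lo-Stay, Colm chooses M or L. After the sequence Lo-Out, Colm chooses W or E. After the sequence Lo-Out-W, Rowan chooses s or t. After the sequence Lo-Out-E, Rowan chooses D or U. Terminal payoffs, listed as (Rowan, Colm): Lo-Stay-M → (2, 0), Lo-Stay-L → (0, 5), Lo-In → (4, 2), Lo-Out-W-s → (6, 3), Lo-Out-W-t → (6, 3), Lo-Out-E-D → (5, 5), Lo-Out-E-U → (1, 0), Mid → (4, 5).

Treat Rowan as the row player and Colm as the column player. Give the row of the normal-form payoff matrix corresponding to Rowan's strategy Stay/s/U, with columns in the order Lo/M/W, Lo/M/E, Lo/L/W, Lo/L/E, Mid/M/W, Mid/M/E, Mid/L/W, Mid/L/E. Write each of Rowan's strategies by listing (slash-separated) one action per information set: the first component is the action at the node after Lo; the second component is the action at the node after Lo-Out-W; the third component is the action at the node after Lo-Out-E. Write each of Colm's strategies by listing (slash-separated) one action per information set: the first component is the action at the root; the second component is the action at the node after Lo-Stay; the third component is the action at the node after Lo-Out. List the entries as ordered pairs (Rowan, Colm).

(2,0) (2,0) (0,5) (0,5) (4,5) (4,5) (4,5) (4,5)

vs Lo/M/W: Colm plays Lo → Rowan plays Stay at [Lo] → Colm plays M at [Lo-Stay] → (2, 0)
vs Lo/M/E: Colm plays Lo → Rowan plays Stay at [Lo] → Colm plays M at [Lo-Stay] → (2, 0)
vs Lo/L/W: Colm plays Lo → Rowan plays Stay at [Lo] → Colm plays L at [Lo-Stay] → (0, 5)
vs Lo/L/E: Colm plays Lo → Rowan plays Stay at [Lo] → Colm plays L at [Lo-Stay] → (0, 5)
vs Mid/M/W: Colm plays Mid → (4, 5)
vs Mid/M/E: Colm plays Mid → (4, 5)
vs Mid/L/W: Colm plays Mid → (4, 5)
vs Mid/L/E: Colm plays Mid → (4, 5)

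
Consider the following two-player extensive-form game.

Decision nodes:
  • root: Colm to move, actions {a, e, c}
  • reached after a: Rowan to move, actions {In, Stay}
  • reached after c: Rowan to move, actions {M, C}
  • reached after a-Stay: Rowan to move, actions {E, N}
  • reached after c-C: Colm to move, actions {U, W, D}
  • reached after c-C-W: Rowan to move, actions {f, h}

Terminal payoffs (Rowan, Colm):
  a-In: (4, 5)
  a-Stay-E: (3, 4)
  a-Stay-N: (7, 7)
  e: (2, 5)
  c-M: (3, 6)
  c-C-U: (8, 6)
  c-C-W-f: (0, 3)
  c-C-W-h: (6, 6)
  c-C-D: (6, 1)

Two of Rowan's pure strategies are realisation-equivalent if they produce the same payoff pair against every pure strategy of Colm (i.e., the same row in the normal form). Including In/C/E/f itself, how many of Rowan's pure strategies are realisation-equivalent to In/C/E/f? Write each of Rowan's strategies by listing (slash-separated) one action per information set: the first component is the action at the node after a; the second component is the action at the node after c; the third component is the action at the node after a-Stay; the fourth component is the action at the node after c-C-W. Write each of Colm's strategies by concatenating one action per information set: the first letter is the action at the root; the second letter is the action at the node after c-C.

2

Row for In/C/E/f (columns aU, aW, aD, eU, eW, eD, cU, cW, cD): (4,5) (4,5) (4,5) (2,5) (2,5) (2,5) (8,6) (0,3) (6,1).
Under In/C/E/f, Rowan's choice at the node after a-Stay can never be reached regardless of what Colm does, so varying those choices leaves every outcome unchanged.
Holding the reachable choices fixed and varying the unreachable one freely already gives 2 equivalent strategies.
No other strategy reproduces this row, so those 2 are the full class: In/C/E/f, In/C/N/f.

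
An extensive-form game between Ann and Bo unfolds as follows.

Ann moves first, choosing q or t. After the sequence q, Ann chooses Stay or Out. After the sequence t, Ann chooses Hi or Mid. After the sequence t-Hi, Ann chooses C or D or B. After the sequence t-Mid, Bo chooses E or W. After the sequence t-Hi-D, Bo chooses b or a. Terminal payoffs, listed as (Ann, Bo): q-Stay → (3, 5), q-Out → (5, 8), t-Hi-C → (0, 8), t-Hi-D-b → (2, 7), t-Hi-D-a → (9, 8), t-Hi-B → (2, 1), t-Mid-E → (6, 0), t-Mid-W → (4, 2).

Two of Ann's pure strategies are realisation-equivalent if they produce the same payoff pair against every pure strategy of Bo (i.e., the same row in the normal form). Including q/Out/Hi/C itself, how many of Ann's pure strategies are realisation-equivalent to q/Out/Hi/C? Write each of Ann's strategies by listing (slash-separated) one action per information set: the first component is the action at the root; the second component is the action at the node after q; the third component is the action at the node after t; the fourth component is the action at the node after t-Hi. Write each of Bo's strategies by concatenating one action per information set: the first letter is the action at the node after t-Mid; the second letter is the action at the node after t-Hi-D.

Row for q/Out/Hi/C (columns Eb, Ea, Wb, Wa): (5,8) (5,8) (5,8) (5,8).
Under q/Out/Hi/C, Ann's choice at the node after t and at the node after t-Hi can never be reached regardless of what Bo does, so varying those choices leaves every outcome unchanged.
Holding the reachable choices fixed and varying the unreachable ones freely already gives 2 × 3 = 6 equivalent strategies.
No other strategy reproduces this row, so those 6 are the full class: q/Out/Hi/C, q/Out/Hi/D, q/Out/Hi/B, q/Out/Mid/C, q/Out/Mid/D, q/Out/Mid/B.

6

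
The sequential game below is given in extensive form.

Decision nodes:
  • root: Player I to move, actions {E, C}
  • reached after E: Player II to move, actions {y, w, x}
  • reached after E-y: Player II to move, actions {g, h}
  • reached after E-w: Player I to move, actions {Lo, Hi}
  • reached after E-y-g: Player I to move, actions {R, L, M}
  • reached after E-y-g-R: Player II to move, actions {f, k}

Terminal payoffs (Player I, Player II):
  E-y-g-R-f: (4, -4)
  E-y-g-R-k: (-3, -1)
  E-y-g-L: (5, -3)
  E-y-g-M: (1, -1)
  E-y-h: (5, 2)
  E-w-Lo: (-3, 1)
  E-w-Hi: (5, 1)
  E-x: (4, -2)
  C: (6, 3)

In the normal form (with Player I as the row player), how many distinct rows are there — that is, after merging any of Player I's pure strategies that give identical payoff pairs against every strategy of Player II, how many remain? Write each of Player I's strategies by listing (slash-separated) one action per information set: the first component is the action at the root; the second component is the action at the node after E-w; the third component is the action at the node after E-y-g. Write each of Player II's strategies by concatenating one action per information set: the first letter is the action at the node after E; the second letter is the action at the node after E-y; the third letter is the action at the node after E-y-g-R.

Player I has 12 pure strategies: E/Lo/R, E/Lo/L, E/Lo/M, E/Hi/R, E/Hi/L, E/Hi/M, C/Lo/R, C/Lo/L, C/Lo/M, C/Hi/R, C/Hi/L, C/Hi/M. Columns: ygf, ygk, yhf, yhk, wgf, wgk, whf, whk, xgf, xgk, xhf, xhk.
{E/Lo/R} → row (4,-4) (-3,-1) (5,2) (5,2) (-3,1) (-3,1) (-3,1) (-3,1) (4,-2) (4,-2) (4,-2) (4,-2)
{E/Lo/L} → row (5,-3) (5,-3) (5,2) (5,2) (-3,1) (-3,1) (-3,1) (-3,1) (4,-2) (4,-2) (4,-2) (4,-2)
{E/Lo/M} → row (1,-1) (1,-1) (5,2) (5,2) (-3,1) (-3,1) (-3,1) (-3,1) (4,-2) (4,-2) (4,-2) (4,-2)
{E/Hi/R} → row (4,-4) (-3,-1) (5,2) (5,2) (5,1) (5,1) (5,1) (5,1) (4,-2) (4,-2) (4,-2) (4,-2)
{E/Hi/L} → row (5,-3) (5,-3) (5,2) (5,2) (5,1) (5,1) (5,1) (5,1) (4,-2) (4,-2) (4,-2) (4,-2)
{E/Hi/M} → row (1,-1) (1,-1) (5,2) (5,2) (5,1) (5,1) (5,1) (5,1) (4,-2) (4,-2) (4,-2) (4,-2)
{C/Lo/R, C/Lo/L, C/Lo/M, C/Hi/R, C/Hi/L, C/Hi/M} → row (6,3) (6,3) (6,3) (6,3) (6,3) (6,3) (6,3) (6,3) (6,3) (6,3) (6,3) (6,3)
That's 7 distinct rows out of 12 strategies.

7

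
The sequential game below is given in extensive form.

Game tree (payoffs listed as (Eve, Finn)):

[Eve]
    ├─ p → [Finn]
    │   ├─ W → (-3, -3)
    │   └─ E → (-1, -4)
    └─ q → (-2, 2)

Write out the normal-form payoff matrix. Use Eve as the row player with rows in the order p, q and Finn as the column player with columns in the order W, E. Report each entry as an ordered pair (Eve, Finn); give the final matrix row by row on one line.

p: (-3,-3) (-1,-4) | q: (-2,2) (-2,2)

Row p: W→(-3,-3), E→(-1,-4)
Row q: W→(-2,2), E→(-2,2)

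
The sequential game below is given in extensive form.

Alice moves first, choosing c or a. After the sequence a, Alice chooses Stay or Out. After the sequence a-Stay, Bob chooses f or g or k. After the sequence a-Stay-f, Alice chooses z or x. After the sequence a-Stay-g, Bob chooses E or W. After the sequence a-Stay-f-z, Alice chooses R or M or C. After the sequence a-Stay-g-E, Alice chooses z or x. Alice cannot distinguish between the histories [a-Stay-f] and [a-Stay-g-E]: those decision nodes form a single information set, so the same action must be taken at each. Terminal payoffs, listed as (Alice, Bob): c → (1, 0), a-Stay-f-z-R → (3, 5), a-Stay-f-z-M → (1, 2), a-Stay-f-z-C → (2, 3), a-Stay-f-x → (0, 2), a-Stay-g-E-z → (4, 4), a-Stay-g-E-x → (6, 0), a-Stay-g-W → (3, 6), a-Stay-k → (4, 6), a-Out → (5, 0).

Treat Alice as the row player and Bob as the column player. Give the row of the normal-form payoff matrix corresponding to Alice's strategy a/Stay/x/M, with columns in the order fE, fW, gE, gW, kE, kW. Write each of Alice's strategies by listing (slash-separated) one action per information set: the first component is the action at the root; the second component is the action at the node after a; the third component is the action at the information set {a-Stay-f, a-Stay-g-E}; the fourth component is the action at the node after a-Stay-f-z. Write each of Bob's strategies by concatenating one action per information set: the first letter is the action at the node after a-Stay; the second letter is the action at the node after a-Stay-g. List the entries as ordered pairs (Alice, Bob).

vs fE: Alice plays a → Alice plays Stay at [a] → Bob plays f at [a-Stay] → Alice plays x at [a-Stay-f] → (0, 2)
vs fW: Alice plays a → Alice plays Stay at [a] → Bob plays f at [a-Stay] → Alice plays x at [a-Stay-f] → (0, 2)
vs gE: Alice plays a → Alice plays Stay at [a] → Bob plays g at [a-Stay] → Bob plays E at [a-Stay-g] → Alice plays x at [a-Stay-g-E] → (6, 0)
vs gW: Alice plays a → Alice plays Stay at [a] → Bob plays g at [a-Stay] → Bob plays W at [a-Stay-g] → (3, 6)
vs kE: Alice plays a → Alice plays Stay at [a] → Bob plays k at [a-Stay] → (4, 6)
vs kW: Alice plays a → Alice plays Stay at [a] → Bob plays k at [a-Stay] → (4, 6)

(0,2) (0,2) (6,0) (3,6) (4,6) (4,6)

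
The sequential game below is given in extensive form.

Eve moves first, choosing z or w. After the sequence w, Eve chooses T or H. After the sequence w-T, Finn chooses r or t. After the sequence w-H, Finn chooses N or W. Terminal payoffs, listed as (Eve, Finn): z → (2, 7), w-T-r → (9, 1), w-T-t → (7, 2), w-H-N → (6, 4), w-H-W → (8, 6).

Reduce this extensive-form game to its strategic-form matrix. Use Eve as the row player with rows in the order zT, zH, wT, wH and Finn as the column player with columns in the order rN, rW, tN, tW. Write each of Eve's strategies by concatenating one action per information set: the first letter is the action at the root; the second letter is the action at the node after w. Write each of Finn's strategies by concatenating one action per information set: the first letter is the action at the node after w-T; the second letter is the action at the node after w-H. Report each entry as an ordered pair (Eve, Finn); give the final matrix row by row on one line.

           rN       rW       tN       tW
  zT    (2,7)    (2,7)    (2,7)    (2,7)
  zH    (2,7)    (2,7)    (2,7)    (2,7)
  wT    (9,1)    (9,1)    (7,2)    (7,2)
  wH    (6,4)    (8,6)    (6,4)    (8,6)

zT: (2,7) (2,7) (2,7) (2,7) | zH: (2,7) (2,7) (2,7) (2,7) | wT: (9,1) (9,1) (7,2) (7,2) | wH: (6,4) (8,6) (6,4) (8,6)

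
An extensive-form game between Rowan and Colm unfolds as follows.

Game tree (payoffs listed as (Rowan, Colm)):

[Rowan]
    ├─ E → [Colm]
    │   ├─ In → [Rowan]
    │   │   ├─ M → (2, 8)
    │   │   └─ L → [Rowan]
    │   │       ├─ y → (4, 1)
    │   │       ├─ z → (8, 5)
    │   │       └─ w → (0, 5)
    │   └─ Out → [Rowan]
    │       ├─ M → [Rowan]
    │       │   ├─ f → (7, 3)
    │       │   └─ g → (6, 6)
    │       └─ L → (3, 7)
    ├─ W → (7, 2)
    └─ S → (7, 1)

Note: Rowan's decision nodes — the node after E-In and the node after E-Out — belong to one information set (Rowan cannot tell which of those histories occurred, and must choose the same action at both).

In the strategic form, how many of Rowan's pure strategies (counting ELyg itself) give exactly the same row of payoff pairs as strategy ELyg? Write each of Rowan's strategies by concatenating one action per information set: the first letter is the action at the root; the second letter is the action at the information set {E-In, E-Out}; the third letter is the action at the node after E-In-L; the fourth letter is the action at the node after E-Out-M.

2

Row for ELyg (columns In, Out): (4,1) (3,7).
Under ELyg, Rowan's choice at the node after E-Out-M can never be reached regardless of what Colm does, so varying those choices leaves every outcome unchanged.
Holding the reachable choices fixed and varying the unreachable one freely already gives 2 equivalent strategies.
No other strategy reproduces this row, so those 2 are the full class: ELyf, ELyg.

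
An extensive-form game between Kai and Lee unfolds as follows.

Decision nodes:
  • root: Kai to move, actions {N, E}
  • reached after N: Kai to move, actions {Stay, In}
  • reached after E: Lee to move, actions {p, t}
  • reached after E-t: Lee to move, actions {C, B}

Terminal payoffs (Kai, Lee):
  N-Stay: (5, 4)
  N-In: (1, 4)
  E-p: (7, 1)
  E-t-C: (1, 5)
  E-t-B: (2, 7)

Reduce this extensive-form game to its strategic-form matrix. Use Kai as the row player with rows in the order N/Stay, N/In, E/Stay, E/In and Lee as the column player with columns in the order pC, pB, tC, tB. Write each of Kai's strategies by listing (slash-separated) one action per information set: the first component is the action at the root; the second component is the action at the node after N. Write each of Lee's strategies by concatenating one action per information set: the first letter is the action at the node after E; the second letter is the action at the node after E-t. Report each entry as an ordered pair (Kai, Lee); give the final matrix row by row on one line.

Row N/Stay: pC→(5,4), pB→(5,4), tC→(5,4), tB→(5,4)
Row N/In: pC→(1,4), pB→(1,4), tC→(1,4), tB→(1,4)
Row E/Stay: pC→(7,1), pB→(7,1), tC→(1,5), tB→(2,7)
Row E/In: pC→(7,1), pB→(7,1), tC→(1,5), tB→(2,7)

N/Stay: (5,4) (5,4) (5,4) (5,4) | N/In: (1,4) (1,4) (1,4) (1,4) | E/Stay: (7,1) (7,1) (1,5) (2,7) | E/In: (7,1) (7,1) (1,5) (2,7)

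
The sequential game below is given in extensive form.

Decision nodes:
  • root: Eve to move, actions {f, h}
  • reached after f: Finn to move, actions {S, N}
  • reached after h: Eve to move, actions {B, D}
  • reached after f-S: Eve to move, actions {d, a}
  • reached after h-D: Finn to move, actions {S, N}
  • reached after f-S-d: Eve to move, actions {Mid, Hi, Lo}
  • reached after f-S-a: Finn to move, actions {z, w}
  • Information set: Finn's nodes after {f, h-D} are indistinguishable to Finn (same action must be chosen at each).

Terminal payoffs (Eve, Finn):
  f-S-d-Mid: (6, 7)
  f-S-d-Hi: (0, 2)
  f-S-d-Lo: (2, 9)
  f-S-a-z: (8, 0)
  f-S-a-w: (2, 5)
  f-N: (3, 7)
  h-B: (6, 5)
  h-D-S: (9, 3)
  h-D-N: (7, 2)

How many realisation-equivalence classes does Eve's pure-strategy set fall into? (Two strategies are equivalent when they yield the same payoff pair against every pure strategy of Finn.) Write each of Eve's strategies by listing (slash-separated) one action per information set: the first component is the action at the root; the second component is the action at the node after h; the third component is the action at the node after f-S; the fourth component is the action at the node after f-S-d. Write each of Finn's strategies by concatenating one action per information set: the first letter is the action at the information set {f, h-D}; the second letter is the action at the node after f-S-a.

6

Eve has 24 pure strategies: f/B/d/Mid, f/B/d/Hi, f/B/d/Lo, f/B/a/Mid, f/B/a/Hi, f/B/a/Lo, f/D/d/Mid, f/D/d/Hi, f/D/d/Lo, f/D/a/Mid, f/D/a/Hi, f/D/a/Lo, h/B/d/Mid, h/B/d/Hi, h/B/d/Lo, h/B/a/Mid, h/B/a/Hi, h/B/a/Lo, h/D/d/Mid, h/D/d/Hi, h/D/d/Lo, h/D/a/Mid, h/D/a/Hi, h/D/a/Lo. Columns: Sz, Sw, Nz, Nw.
{f/B/d/Mid, f/D/d/Mid} → row (6,7) (6,7) (3,7) (3,7)
{f/B/d/Hi, f/D/d/Hi} → row (0,2) (0,2) (3,7) (3,7)
{f/B/d/Lo, f/D/d/Lo} → row (2,9) (2,9) (3,7) (3,7)
{f/B/a/Mid, f/B/a/Hi, f/B/a/Lo, f/D/a/Mid, f/D/a/Hi, f/D/a/Lo} → row (8,0) (2,5) (3,7) (3,7)
{h/B/d/Mid, h/B/d/Hi, h/B/d/Lo, h/B/a/Mid, h/B/a/Hi, h/B/a/Lo} → row (6,5) (6,5) (6,5) (6,5)
{h/D/d/Mid, h/D/d/Hi, h/D/d/Lo, h/D/a/Mid, h/D/a/Hi, h/D/a/Lo} → row (9,3) (9,3) (7,2) (7,2)
That's 6 distinct rows out of 24 strategies.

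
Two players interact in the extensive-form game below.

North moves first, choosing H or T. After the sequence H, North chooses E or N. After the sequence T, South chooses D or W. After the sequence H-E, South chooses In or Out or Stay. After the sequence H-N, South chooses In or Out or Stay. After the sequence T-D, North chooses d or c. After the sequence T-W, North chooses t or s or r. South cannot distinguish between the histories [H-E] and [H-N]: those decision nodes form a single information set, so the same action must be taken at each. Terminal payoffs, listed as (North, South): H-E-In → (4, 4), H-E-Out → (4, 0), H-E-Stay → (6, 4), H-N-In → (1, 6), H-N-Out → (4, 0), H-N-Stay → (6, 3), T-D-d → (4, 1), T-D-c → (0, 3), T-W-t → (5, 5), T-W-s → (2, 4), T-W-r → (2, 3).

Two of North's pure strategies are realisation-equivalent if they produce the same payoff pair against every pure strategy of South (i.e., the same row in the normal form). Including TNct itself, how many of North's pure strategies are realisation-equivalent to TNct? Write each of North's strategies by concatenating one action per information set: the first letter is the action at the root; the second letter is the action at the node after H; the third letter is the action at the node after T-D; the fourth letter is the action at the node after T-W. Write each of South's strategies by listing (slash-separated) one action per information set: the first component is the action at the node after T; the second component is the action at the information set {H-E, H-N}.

Row for TNct (columns D/In, D/Out, D/Stay, W/In, W/Out, W/Stay): (0,3) (0,3) (0,3) (5,5) (5,5) (5,5).
Under TNct, North's choice at the node after H can never be reached regardless of what South does, so varying those choices leaves every outcome unchanged.
Holding the reachable choices fixed and varying the unreachable one freely already gives 2 equivalent strategies.
No other strategy reproduces this row, so those 2 are the full class: TEct, TNct.

2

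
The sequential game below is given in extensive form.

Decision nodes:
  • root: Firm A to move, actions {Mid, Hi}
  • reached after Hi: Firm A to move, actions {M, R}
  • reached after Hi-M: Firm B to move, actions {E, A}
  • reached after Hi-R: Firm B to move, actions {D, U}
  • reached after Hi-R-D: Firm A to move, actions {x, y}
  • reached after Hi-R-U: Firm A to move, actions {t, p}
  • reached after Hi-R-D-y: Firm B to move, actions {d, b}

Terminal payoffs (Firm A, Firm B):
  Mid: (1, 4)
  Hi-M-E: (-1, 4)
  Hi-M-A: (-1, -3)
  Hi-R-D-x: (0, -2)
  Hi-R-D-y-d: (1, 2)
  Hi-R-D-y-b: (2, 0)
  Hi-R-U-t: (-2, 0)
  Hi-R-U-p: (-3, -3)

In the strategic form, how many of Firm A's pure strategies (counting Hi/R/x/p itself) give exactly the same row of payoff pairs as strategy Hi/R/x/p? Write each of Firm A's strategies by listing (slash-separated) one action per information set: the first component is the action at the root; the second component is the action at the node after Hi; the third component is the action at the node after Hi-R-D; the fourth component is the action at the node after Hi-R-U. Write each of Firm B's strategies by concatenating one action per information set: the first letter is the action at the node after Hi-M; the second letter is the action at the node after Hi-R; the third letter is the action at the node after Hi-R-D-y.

1

Row for Hi/R/x/p (columns EDd, EDb, EUd, EUb, ADd, ADb, AUd, AUb): (0,-2) (0,-2) (-3,-3) (-3,-3) (0,-2) (0,-2) (-3,-3) (-3,-3).
Every one of Firm A's information sets is on the play path for some reply by Firm B when Firm A follows Hi/R/x/p.
Changing the action at any of them therefore changes at least one column, so only Hi/R/x/p itself gives this row.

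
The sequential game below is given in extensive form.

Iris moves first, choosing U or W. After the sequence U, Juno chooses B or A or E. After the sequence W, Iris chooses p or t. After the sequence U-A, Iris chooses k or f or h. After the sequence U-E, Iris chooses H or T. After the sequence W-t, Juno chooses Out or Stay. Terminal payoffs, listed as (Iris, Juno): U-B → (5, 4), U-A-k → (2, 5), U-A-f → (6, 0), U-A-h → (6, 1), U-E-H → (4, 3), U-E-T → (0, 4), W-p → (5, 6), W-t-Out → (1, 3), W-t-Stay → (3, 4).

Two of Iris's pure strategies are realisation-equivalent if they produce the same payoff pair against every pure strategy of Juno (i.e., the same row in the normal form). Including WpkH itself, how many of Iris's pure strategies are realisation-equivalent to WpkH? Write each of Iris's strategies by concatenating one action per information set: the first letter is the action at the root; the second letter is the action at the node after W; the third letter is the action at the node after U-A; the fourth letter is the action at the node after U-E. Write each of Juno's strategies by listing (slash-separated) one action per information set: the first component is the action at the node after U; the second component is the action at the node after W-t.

Row for WpkH (columns B/Out, B/Stay, A/Out, A/Stay, E/Out, E/Stay): (5,6) (5,6) (5,6) (5,6) (5,6) (5,6).
Under WpkH, Iris's choice at the node after U-A and at the node after U-E can never be reached regardless of what Juno does, so varying those choices leaves every outcome unchanged.
Holding the reachable choices fixed and varying the unreachable ones freely already gives 3 × 2 = 6 equivalent strategies.
No other strategy reproduces this row, so those 6 are the full class: WpkH, WpkT, WpfH, WpfT, WphH, WphT.

6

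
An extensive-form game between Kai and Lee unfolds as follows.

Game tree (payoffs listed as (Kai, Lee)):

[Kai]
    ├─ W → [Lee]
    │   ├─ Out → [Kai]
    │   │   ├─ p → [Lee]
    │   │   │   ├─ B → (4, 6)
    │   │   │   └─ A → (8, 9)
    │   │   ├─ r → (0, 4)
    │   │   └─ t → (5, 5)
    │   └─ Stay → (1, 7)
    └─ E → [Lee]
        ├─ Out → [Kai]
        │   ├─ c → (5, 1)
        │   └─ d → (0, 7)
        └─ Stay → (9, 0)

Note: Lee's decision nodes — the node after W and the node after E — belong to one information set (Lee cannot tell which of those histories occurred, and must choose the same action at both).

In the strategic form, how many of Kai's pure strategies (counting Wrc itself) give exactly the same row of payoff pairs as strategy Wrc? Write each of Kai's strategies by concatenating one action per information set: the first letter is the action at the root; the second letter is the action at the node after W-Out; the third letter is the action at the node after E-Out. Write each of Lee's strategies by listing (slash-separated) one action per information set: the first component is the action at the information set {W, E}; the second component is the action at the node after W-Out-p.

Row for Wrc (columns Out/B, Out/A, Stay/B, Stay/A): (0,4) (0,4) (1,7) (1,7).
Under Wrc, Kai's choice at the node after E-Out can never be reached regardless of what Lee does, so varying those choices leaves every outcome unchanged.
Holding the reachable choices fixed and varying the unreachable one freely already gives 2 equivalent strategies.
No other strategy reproduces this row, so those 2 are the full class: Wrc, Wrd.

2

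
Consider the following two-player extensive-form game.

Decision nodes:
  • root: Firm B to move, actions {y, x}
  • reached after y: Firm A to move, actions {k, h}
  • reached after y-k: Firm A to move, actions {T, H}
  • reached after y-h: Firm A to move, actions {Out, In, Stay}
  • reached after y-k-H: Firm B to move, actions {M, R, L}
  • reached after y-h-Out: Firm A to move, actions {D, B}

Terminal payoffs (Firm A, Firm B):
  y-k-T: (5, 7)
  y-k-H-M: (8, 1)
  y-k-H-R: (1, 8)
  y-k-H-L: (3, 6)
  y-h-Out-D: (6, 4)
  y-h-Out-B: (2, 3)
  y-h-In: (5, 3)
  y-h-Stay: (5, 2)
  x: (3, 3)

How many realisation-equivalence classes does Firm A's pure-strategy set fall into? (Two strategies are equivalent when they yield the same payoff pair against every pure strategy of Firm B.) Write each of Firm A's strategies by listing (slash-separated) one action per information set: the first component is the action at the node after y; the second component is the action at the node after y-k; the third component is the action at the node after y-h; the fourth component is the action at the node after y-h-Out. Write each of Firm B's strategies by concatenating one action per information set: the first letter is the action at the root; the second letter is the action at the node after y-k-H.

6

Firm A has 24 pure strategies: k/T/Out/D, k/T/Out/B, k/T/In/D, k/T/In/B, k/T/Stay/D, k/T/Stay/B, k/H/Out/D, k/H/Out/B, k/H/In/D, k/H/In/B, k/H/Stay/D, k/H/Stay/B, h/T/Out/D, h/T/Out/B, h/T/In/D, h/T/In/B, h/T/Stay/D, h/T/Stay/B, h/H/Out/D, h/H/Out/B, h/H/In/D, h/H/In/B, h/H/Stay/D, h/H/Stay/B. Columns: yM, yR, yL, xM, xR, xL.
{k/T/Out/D, k/T/Out/B, k/T/In/D, k/T/In/B, k/T/Stay/D, k/T/Stay/B} → row (5,7) (5,7) (5,7) (3,3) (3,3) (3,3)
{k/H/Out/D, k/H/Out/B, k/H/In/D, k/H/In/B, k/H/Stay/D, k/H/Stay/B} → row (8,1) (1,8) (3,6) (3,3) (3,3) (3,3)
{h/T/Out/D, h/H/Out/D} → row (6,4) (6,4) (6,4) (3,3) (3,3) (3,3)
{h/T/Out/B, h/H/Out/B} → row (2,3) (2,3) (2,3) (3,3) (3,3) (3,3)
{h/T/In/D, h/T/In/B, h/H/In/D, h/H/In/B} → row (5,3) (5,3) (5,3) (3,3) (3,3) (3,3)
{h/T/Stay/D, h/T/Stay/B, h/H/Stay/D, h/H/Stay/B} → row (5,2) (5,2) (5,2) (3,3) (3,3) (3,3)
That's 6 distinct rows out of 24 strategies.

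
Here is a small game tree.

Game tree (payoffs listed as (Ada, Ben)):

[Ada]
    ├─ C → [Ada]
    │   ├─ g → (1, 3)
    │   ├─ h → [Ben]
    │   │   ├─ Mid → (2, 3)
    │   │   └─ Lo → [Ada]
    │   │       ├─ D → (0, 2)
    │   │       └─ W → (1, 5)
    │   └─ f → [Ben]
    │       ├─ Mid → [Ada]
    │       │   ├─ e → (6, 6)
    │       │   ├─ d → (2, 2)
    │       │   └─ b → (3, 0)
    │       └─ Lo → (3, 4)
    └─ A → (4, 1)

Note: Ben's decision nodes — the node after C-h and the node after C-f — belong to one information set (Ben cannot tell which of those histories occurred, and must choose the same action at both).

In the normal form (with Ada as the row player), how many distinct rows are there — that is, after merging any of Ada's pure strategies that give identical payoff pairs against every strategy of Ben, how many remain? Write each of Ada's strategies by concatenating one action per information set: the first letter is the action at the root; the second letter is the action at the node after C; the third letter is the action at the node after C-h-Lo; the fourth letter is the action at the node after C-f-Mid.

7

Ada has 36 pure strategies: CgDe, CgDd, CgDb, CgWe, CgWd, CgWb, ChDe, ChDd, ChDb, ChWe, ChWd, ChWb, CfDe, CfDd, CfDb, CfWe, CfWd, CfWb, AgDe, AgDd, AgDb, AgWe, AgWd, AgWb, AhDe, AhDd, AhDb, AhWe, AhWd, AhWb, AfDe, AfDd, AfDb, AfWe, AfWd, AfWb. Columns: Mid, Lo.
{CgDe, CgDd, CgDb, CgWe, CgWd, CgWb} → row (1,3) (1,3)
{ChDe, ChDd, ChDb} → row (2,3) (0,2)
{ChWe, ChWd, ChWb} → row (2,3) (1,5)
{CfDe, CfWe} → row (6,6) (3,4)
{CfDd, CfWd} → row (2,2) (3,4)
{CfDb, CfWb} → row (3,0) (3,4)
{AgDe, AgDd, AgDb, AgWe, AgWd, AgWb, AhDe, AhDd, AhDb, AhWe, AhWd, AhWb, AfDe, AfDd, AfDb, AfWe, AfWd, AfWb} → row (4,1) (4,1)
That's 7 distinct rows out of 36 strategies.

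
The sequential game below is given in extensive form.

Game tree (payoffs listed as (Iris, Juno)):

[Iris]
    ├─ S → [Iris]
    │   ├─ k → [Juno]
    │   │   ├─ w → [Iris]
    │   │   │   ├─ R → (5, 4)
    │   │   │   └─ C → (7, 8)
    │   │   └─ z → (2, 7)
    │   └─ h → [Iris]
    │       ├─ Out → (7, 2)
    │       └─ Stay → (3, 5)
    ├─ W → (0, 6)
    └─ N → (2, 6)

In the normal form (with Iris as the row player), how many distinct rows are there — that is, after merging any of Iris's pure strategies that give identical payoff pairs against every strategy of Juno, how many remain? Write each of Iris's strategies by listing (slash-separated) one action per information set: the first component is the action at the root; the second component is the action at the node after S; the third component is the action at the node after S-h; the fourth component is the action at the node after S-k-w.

6

Iris has 24 pure strategies: S/k/Out/R, S/k/Out/C, S/k/Stay/R, S/k/Stay/C, S/h/Out/R, S/h/Out/C, S/h/Stay/R, S/h/Stay/C, W/k/Out/R, W/k/Out/C, W/k/Stay/R, W/k/Stay/C, W/h/Out/R, W/h/Out/C, W/h/Stay/R, W/h/Stay/C, N/k/Out/R, N/k/Out/C, N/k/Stay/R, N/k/Stay/C, N/h/Out/R, N/h/Out/C, N/h/Stay/R, N/h/Stay/C. Columns: w, z.
{S/k/Out/R, S/k/Stay/R} → row (5,4) (2,7)
{S/k/Out/C, S/k/Stay/C} → row (7,8) (2,7)
{S/h/Out/R, S/h/Out/C} → row (7,2) (7,2)
{S/h/Stay/R, S/h/Stay/C} → row (3,5) (3,5)
{W/k/Out/R, W/k/Out/C, W/k/Stay/R, W/k/Stay/C, W/h/Out/R, W/h/Out/C, W/h/Stay/R, W/h/Stay/C} → row (0,6) (0,6)
{N/k/Out/R, N/k/Out/C, N/k/Stay/R, N/k/Stay/C, N/h/Out/R, N/h/Out/C, N/h/Stay/R, N/h/Stay/C} → row (2,6) (2,6)
That's 6 distinct rows out of 24 strategies.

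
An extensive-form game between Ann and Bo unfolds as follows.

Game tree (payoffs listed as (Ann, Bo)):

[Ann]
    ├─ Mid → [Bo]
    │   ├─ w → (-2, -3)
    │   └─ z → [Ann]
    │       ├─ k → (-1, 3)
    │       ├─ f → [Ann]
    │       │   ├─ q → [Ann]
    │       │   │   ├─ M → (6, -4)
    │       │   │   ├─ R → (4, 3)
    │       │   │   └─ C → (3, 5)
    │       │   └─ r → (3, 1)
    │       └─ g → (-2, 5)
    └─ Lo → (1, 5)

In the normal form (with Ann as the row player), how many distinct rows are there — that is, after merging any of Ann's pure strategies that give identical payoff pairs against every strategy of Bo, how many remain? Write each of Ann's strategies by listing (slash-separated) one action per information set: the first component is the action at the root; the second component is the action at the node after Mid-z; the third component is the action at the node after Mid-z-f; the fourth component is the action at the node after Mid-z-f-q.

7

Ann has 36 pure strategies: Mid/k/q/M, Mid/k/q/R, Mid/k/q/C, Mid/k/r/M, Mid/k/r/R, Mid/k/r/C, Mid/f/q/M, Mid/f/q/R, Mid/f/q/C, Mid/f/r/M, Mid/f/r/R, Mid/f/r/C, Mid/g/q/M, Mid/g/q/R, Mid/g/q/C, Mid/g/r/M, Mid/g/r/R, Mid/g/r/C, Lo/k/q/M, Lo/k/q/R, Lo/k/q/C, Lo/k/r/M, Lo/k/r/R, Lo/k/r/C, Lo/f/q/M, Lo/f/q/R, Lo/f/q/C, Lo/f/r/M, Lo/f/r/R, Lo/f/r/C, Lo/g/q/M, Lo/g/q/R, Lo/g/q/C, Lo/g/r/M, Lo/g/r/R, Lo/g/r/C. Columns: w, z.
{Mid/k/q/M, Mid/k/q/R, Mid/k/q/C, Mid/k/r/M, Mid/k/r/R, Mid/k/r/C} → row (-2,-3) (-1,3)
{Mid/f/q/M} → row (-2,-3) (6,-4)
{Mid/f/q/R} → row (-2,-3) (4,3)
{Mid/f/q/C} → row (-2,-3) (3,5)
{Mid/f/r/M, Mid/f/r/R, Mid/f/r/C} → row (-2,-3) (3,1)
{Mid/g/q/M, Mid/g/q/R, Mid/g/q/C, Mid/g/r/M, Mid/g/r/R, Mid/g/r/C} → row (-2,-3) (-2,5)
{Lo/k/q/M, Lo/k/q/R, Lo/k/q/C, Lo/k/r/M, Lo/k/r/R, Lo/k/r/C, Lo/f/q/M, Lo/f/q/R, Lo/f/q/C, Lo/f/r/M, Lo/f/r/R, Lo/f/r/C, Lo/g/q/M, Lo/g/q/R, Lo/g/q/C, Lo/g/r/M, Lo/g/r/R, Lo/g/r/C} → row (1,5) (1,5)
That's 7 distinct rows out of 36 strategies.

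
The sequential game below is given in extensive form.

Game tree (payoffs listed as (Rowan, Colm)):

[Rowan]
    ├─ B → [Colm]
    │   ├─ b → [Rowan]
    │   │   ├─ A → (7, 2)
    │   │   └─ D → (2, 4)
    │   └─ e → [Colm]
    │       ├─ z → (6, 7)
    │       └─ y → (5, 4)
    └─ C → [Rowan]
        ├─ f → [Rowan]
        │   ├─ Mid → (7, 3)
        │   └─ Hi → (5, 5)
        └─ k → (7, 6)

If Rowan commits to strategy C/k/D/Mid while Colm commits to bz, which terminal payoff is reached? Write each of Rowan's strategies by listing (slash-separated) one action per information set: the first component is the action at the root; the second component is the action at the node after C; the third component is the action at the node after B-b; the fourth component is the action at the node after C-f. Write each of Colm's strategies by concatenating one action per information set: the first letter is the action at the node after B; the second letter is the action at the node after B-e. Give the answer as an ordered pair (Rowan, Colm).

Trace the play path from the root:
  Rowan plays C
  Rowan plays k at [C]
→ terminal payoff (7, 6).
(Rowan's choice at the node after B-b is never reached on this path, so it doesn't affect the outcome.)

(7, 6)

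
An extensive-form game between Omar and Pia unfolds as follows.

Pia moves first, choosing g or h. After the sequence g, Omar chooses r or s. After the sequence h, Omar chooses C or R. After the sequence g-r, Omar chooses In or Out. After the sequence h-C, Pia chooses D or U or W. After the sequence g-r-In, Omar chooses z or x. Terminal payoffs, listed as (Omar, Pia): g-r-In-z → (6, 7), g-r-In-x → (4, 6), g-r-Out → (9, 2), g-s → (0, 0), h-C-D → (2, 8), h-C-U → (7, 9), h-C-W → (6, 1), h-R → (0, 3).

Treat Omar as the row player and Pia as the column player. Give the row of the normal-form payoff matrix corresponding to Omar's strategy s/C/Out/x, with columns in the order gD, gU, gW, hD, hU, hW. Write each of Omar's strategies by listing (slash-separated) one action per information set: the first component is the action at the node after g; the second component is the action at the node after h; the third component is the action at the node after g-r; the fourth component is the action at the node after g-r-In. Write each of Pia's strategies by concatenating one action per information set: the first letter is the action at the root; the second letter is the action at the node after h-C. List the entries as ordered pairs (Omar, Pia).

vs gD: Pia plays g → Omar plays s at [g] → (0, 0)
vs gU: Pia plays g → Omar plays s at [g] → (0, 0)
vs gW: Pia plays g → Omar plays s at [g] → (0, 0)
vs hD: Pia plays h → Omar plays C at [h] → Pia plays D at [h-C] → (2, 8)
vs hU: Pia plays h → Omar plays C at [h] → Pia plays U at [h-C] → (7, 9)
vs hW: Pia plays h → Omar plays C at [h] → Pia plays W at [h-C] → (6, 1)

(0,0) (0,0) (0,0) (2,8) (7,9) (6,1)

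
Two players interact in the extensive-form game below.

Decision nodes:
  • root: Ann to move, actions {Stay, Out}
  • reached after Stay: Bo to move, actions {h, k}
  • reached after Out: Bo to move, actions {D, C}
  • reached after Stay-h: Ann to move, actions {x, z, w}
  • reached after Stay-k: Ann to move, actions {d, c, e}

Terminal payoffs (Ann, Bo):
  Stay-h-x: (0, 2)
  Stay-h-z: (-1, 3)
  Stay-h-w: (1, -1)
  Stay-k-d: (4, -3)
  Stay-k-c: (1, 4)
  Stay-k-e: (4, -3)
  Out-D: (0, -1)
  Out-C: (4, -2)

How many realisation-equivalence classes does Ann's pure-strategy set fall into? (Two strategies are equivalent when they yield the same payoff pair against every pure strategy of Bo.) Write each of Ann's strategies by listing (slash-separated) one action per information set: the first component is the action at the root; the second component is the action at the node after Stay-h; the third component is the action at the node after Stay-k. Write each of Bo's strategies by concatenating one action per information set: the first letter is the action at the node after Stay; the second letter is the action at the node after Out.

7

Ann has 18 pure strategies: Stay/x/d, Stay/x/c, Stay/x/e, Stay/z/d, Stay/z/c, Stay/z/e, Stay/w/d, Stay/w/c, Stay/w/e, Out/x/d, Out/x/c, Out/x/e, Out/z/d, Out/z/c, Out/z/e, Out/w/d, Out/w/c, Out/w/e. Columns: hD, hC, kD, kC.
{Stay/x/d, Stay/x/e} → row (0,2) (0,2) (4,-3) (4,-3)
{Stay/x/c} → row (0,2) (0,2) (1,4) (1,4)
{Stay/z/d, Stay/z/e} → row (-1,3) (-1,3) (4,-3) (4,-3)
{Stay/z/c} → row (-1,3) (-1,3) (1,4) (1,4)
{Stay/w/d, Stay/w/e} → row (1,-1) (1,-1) (4,-3) (4,-3)
{Stay/w/c} → row (1,-1) (1,-1) (1,4) (1,4)
{Out/x/d, Out/x/c, Out/x/e, Out/z/d, Out/z/c, Out/z/e, Out/w/d, Out/w/c, Out/w/e} → row (0,-1) (4,-2) (0,-1) (4,-2)
That's 7 distinct rows out of 18 strategies.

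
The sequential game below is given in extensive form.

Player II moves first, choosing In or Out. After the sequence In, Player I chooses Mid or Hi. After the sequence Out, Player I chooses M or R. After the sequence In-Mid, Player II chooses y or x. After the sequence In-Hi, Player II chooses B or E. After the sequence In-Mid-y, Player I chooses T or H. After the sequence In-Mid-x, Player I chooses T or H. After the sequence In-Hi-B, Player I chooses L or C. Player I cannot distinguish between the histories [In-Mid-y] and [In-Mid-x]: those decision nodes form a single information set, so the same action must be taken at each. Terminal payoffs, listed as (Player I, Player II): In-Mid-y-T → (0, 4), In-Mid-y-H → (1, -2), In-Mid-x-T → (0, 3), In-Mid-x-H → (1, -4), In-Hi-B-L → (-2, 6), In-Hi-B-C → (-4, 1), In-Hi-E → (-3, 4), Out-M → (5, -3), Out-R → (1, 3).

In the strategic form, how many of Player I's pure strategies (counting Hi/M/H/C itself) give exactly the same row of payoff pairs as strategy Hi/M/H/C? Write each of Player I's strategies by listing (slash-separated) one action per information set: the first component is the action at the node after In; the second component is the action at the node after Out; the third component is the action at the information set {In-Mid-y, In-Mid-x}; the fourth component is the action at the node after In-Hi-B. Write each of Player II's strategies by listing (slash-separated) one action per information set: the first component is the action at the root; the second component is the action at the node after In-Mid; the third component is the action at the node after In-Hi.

2

Row for Hi/M/H/C (columns In/y/B, In/y/E, In/x/B, In/x/E, Out/y/B, Out/y/E, Out/x/B, Out/x/E): (-4,1) (-3,4) (-4,1) (-3,4) (5,-3) (5,-3) (5,-3) (5,-3).
Under Hi/M/H/C, Player I's choice at the information set {In-Mid-y, In-Mid-x} can never be reached regardless of what Player II does, so varying those choices leaves every outcome unchanged.
Holding the reachable choices fixed and varying the unreachable one freely already gives 2 equivalent strategies.
No other strategy reproduces this row, so those 2 are the full class: Hi/M/T/C, Hi/M/H/C.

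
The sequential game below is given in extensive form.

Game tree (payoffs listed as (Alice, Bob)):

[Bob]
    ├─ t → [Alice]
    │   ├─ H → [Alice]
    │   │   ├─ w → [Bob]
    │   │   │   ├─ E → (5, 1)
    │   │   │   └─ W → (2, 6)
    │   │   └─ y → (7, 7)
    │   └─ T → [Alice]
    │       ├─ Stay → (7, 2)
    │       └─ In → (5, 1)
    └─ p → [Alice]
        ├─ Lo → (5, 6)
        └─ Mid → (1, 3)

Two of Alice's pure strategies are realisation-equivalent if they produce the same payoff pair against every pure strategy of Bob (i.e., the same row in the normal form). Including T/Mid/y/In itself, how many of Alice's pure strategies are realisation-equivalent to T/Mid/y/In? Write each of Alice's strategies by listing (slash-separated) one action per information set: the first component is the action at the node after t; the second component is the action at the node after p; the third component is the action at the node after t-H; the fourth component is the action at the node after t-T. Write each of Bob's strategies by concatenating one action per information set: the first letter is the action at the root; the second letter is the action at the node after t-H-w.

Row for T/Mid/y/In (columns tE, tW, pE, pW): (5,1) (5,1) (1,3) (1,3).
Under T/Mid/y/In, Alice's choice at the node after t-H can never be reached regardless of what Bob does, so varying those choices leaves every outcome unchanged.
Holding the reachable choices fixed and varying the unreachable one freely already gives 2 equivalent strategies.
No other strategy reproduces this row, so those 2 are the full class: T/Mid/w/In, T/Mid/y/In.

2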